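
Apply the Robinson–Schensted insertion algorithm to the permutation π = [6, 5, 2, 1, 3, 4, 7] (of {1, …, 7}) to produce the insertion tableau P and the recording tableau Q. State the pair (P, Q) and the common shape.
P = [1, 3, 4, 7] / [2] / [5] / [6];  Q = [1, 5, 6, 7] / [2] / [3] / [4];  common shape = (4, 1, 1, 1)

Row-insert the values π_1, π_2, … into P one at a time, bumping the leftmost entry strictly greater than the inserted value down to the next row. The recording tableau Q records, in position (i, j), the step at which that cell was added to P.
  Insert 6 (step 1): P = [6];  Q = [1]
  Insert 5 (step 2): P = [5] / [6];  Q = [1] / [2]
  Insert 2 (step 3): P = [2] / [5] / [6];  Q = [1] / [2] / [3]
  Insert 1 (step 4): P = [1] / [2] / [5] / [6];  Q = [1] / [2] / [3] / [4]
  Insert 3 (step 5): P = [1, 3] / [2] / [5] / [6];  Q = [1, 5] / [2] / [3] / [4]
  Insert 4 (step 6): P = [1, 3, 4] / [2] / [5] / [6];  Q = [1, 5, 6] / [2] / [3] / [4]
  Insert 7 (step 7): P = [1, 3, 4, 7] / [2] / [5] / [6];  Q = [1, 5, 6, 7] / [2] / [3] / [4]
Final shape: (4, 1, 1, 1).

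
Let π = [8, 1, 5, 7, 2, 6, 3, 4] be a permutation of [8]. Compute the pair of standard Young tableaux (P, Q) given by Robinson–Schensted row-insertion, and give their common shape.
P = [1, 2, 3, 4] / [5, 6] / [7] / [8];  Q = [1, 3, 4, 8] / [2, 6] / [5] / [7];  common shape = (4, 2, 1, 1)

Row-insert the values π_1, π_2, … into P one at a time, bumping the leftmost entry strictly greater than the inserted value down to the next row. The recording tableau Q records, in position (i, j), the step at which that cell was added to P.
  Insert 8 (step 1): P = [8];  Q = [1]
  Insert 1 (step 2): P = [1] / [8];  Q = [1] / [2]
  Insert 5 (step 3): P = [1, 5] / [8];  Q = [1, 3] / [2]
  Insert 7 (step 4): P = [1, 5, 7] / [8];  Q = [1, 3, 4] / [2]
  Insert 2 (step 5): P = [1, 2, 7] / [5] / [8];  Q = [1, 3, 4] / [2] / [5]
  Insert 6 (step 6): P = [1, 2, 6] / [5, 7] / [8];  Q = [1, 3, 4] / [2, 6] / [5]
  Insert 3 (step 7): P = [1, 2, 3] / [5, 6] / [7] / [8];  Q = [1, 3, 4] / [2, 6] / [5] / [7]
  Insert 4 (step 8): P = [1, 2, 3, 4] / [5, 6] / [7] / [8];  Q = [1, 3, 4, 8] / [2, 6] / [5] / [7]
Final shape: (4, 2, 1, 1).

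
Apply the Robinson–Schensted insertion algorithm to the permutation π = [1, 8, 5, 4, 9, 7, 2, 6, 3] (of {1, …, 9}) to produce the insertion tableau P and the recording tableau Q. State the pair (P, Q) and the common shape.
P = [1, 2, 3] / [4, 6] / [5, 7] / [8, 9];  Q = [1, 2, 5] / [3, 6] / [4, 8] / [7, 9];  common shape = (3, 2, 2, 2)

Row-insert the values π_1, π_2, … into P one at a time, bumping the leftmost entry strictly greater than the inserted value down to the next row. The recording tableau Q records, in position (i, j), the step at which that cell was added to P.
  Insert 1 (step 1): P = [1];  Q = [1]
  Insert 8 (step 2): P = [1, 8];  Q = [1, 2]
  Insert 5 (step 3): P = [1, 5] / [8];  Q = [1, 2] / [3]
  Insert 4 (step 4): P = [1, 4] / [5] / [8];  Q = [1, 2] / [3] / [4]
  Insert 9 (step 5): P = [1, 4, 9] / [5] / [8];  Q = [1, 2, 5] / [3] / [4]
  Insert 7 (step 6): P = [1, 4, 7] / [5, 9] / [8];  Q = [1, 2, 5] / [3, 6] / [4]
  Insert 2 (step 7): P = [1, 2, 7] / [4, 9] / [5] / [8];  Q = [1, 2, 5] / [3, 6] / [4] / [7]
  Insert 6 (step 8): P = [1, 2, 6] / [4, 7] / [5, 9] / [8];  Q = [1, 2, 5] / [3, 6] / [4, 8] / [7]
  Insert 3 (step 9): P = [1, 2, 3] / [4, 6] / [5, 7] / [8, 9];  Q = [1, 2, 5] / [3, 6] / [4, 8] / [7, 9]
Final shape: (3, 2, 2, 2).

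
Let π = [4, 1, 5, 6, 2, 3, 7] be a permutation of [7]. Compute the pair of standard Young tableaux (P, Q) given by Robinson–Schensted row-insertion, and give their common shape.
P = [1, 2, 3, 7] / [4, 5, 6];  Q = [1, 3, 4, 7] / [2, 5, 6];  common shape = (4, 3)

Row-insert the values π_1, π_2, … into P one at a time, bumping the leftmost entry strictly greater than the inserted value down to the next row. The recording tableau Q records, in position (i, j), the step at which that cell was added to P.
  Insert 4 (step 1): P = [4];  Q = [1]
  Insert 1 (step 2): P = [1] / [4];  Q = [1] / [2]
  Insert 5 (step 3): P = [1, 5] / [4];  Q = [1, 3] / [2]
  Insert 6 (step 4): P = [1, 5, 6] / [4];  Q = [1, 3, 4] / [2]
  Insert 2 (step 5): P = [1, 2, 6] / [4, 5];  Q = [1, 3, 4] / [2, 5]
  Insert 3 (step 6): P = [1, 2, 3] / [4, 5, 6];  Q = [1, 3, 4] / [2, 5, 6]
  Insert 7 (step 7): P = [1, 2, 3, 7] / [4, 5, 6];  Q = [1, 3, 4, 7] / [2, 5, 6]
Final shape: (4, 3).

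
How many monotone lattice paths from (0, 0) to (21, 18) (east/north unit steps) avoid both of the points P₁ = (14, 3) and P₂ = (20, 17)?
Number of paths = 30485150250

Inclusion–exclusion. Total paths: C(39, 21) = 62359143990. Through P₁: C(17, 14)·C(22, 7) = 115969920. Through P₂: C(37, 20)·C(2, 1) = 31810737420. Since P₁ is strictly southwest of P₂, a monotone path through both must visit P₁ then P₂; paths through both = C(17, 14)·C(20, 6)·C(2, 1) = 52713600. Avoid both = 62359143990 − 115969920 − 31810737420 + 52713600 = 30485150250.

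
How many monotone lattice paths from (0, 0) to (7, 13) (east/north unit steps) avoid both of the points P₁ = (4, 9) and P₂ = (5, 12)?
Number of paths = 42511

Inclusion–exclusion. Total paths: C(20, 7) = 77520. Through P₁: C(13, 4)·C(7, 3) = 25025. Through P₂: C(17, 5)·C(3, 2) = 18564. Since P₁ is strictly southwest of P₂, a monotone path through both must visit P₁ then P₂; paths through both = C(13, 4)·C(4, 1)·C(3, 2) = 8580. Avoid both = 77520 − 25025 − 18564 + 8580 = 42511.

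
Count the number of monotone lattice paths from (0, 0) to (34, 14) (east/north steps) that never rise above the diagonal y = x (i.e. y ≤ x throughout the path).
Number of paths = 289392373944

By the reflection principle (André's argument), the number of monotone paths to (34, 14) with n ≤ m that never go above y = x is C(48, 34) − C(48, 35) = 482320623240 − 192928249296 = 289392373944.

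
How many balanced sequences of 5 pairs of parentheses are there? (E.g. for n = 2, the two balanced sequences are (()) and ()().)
C_5 = 42

These balanced parentheses are counted by the Catalan number C_n = (1/(n + 1)) · C(2n, n). For n = 5: C_5 = (1/6) · C(10, 5) = 252/6 = 42.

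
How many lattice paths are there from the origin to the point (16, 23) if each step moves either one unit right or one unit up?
Number of paths = 37711260990

A monotone lattice path from (0, 0) to (16, 23) consists of 16 east steps and 23 north steps in some order, so it is determined by which 16 of the 39 steps are east. The count is C(39, 16) = 37711260990.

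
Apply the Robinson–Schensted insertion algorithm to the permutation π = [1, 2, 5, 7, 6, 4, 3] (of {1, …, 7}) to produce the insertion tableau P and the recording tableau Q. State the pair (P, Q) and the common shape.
P = [1, 2, 3, 6] / [4] / [5] / [7];  Q = [1, 2, 3, 4] / [5] / [6] / [7];  common shape = (4, 1, 1, 1)

Row-insert the values π_1, π_2, … into P one at a time, bumping the leftmost entry strictly greater than the inserted value down to the next row. The recording tableau Q records, in position (i, j), the step at which that cell was added to P.
  Insert 1 (step 1): P = [1];  Q = [1]
  Insert 2 (step 2): P = [1, 2];  Q = [1, 2]
  Insert 5 (step 3): P = [1, 2, 5];  Q = [1, 2, 3]
  Insert 7 (step 4): P = [1, 2, 5, 7];  Q = [1, 2, 3, 4]
  Insert 6 (step 5): P = [1, 2, 5, 6] / [7];  Q = [1, 2, 3, 4] / [5]
  Insert 4 (step 6): P = [1, 2, 4, 6] / [5] / [7];  Q = [1, 2, 3, 4] / [5] / [6]
  Insert 3 (step 7): P = [1, 2, 3, 6] / [4] / [5] / [7];  Q = [1, 2, 3, 4] / [5] / [6] / [7]
Final shape: (4, 1, 1, 1).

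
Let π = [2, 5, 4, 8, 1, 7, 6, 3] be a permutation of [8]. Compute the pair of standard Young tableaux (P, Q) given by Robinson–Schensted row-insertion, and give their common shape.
P = [1, 3, 6] / [2, 4] / [5, 7] / [8];  Q = [1, 2, 4] / [3, 6] / [5, 7] / [8];  common shape = (3, 2, 2, 1)

Row-insert the values π_1, π_2, … into P one at a time, bumping the leftmost entry strictly greater than the inserted value down to the next row. The recording tableau Q records, in position (i, j), the step at which that cell was added to P.
  Insert 2 (step 1): P = [2];  Q = [1]
  Insert 5 (step 2): P = [2, 5];  Q = [1, 2]
  Insert 4 (step 3): P = [2, 4] / [5];  Q = [1, 2] / [3]
  Insert 8 (step 4): P = [2, 4, 8] / [5];  Q = [1, 2, 4] / [3]
  Insert 1 (step 5): P = [1, 4, 8] / [2] / [5];  Q = [1, 2, 4] / [3] / [5]
  Insert 7 (step 6): P = [1, 4, 7] / [2, 8] / [5];  Q = [1, 2, 4] / [3, 6] / [5]
  Insert 6 (step 7): P = [1, 4, 6] / [2, 7] / [5, 8];  Q = [1, 2, 4] / [3, 6] / [5, 7]
  Insert 3 (step 8): P = [1, 3, 6] / [2, 4] / [5, 7] / [8];  Q = [1, 2, 4] / [3, 6] / [5, 7] / [8]
Final shape: (3, 2, 2, 1).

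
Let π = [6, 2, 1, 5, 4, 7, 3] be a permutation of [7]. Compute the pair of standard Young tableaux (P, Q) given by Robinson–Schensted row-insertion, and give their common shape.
P = [1, 3, 7] / [2, 4] / [5] / [6];  Q = [1, 4, 6] / [2, 5] / [3] / [7];  common shape = (3, 2, 1, 1)

Row-insert the values π_1, π_2, … into P one at a time, bumping the leftmost entry strictly greater than the inserted value down to the next row. The recording tableau Q records, in position (i, j), the step at which that cell was added to P.
  Insert 6 (step 1): P = [6];  Q = [1]
  Insert 2 (step 2): P = [2] / [6];  Q = [1] / [2]
  Insert 1 (step 3): P = [1] / [2] / [6];  Q = [1] / [2] / [3]
  Insert 5 (step 4): P = [1, 5] / [2] / [6];  Q = [1, 4] / [2] / [3]
  Insert 4 (step 5): P = [1, 4] / [2, 5] / [6];  Q = [1, 4] / [2, 5] / [3]
  Insert 7 (step 6): P = [1, 4, 7] / [2, 5] / [6];  Q = [1, 4, 6] / [2, 5] / [3]
  Insert 3 (step 7): P = [1, 3, 7] / [2, 4] / [5] / [6];  Q = [1, 4, 6] / [2, 5] / [3] / [7]
Final shape: (3, 2, 1, 1).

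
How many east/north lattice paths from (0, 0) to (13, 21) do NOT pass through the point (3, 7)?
Number of paths = 692633040

Total paths from (0, 0) to (13, 21): C(34, 13) = 927983760. Paths through (3, 7): (paths (0, 0) → (3, 7)) × (paths (3, 7) → (13, 21)) = C(10, 3) · C(24, 10) = 120 · 1961256 = 235350720. Avoidance count = 927983760 − 235350720 = 692633040.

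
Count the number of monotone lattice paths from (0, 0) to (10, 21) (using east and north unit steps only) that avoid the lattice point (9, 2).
Number of paths = 44351065

Total paths from (0, 0) to (10, 21): C(31, 10) = 44352165. Paths through (9, 2): (paths (0, 0) → (9, 2)) × (paths (9, 2) → (10, 21)) = C(11, 9) · C(20, 1) = 55 · 20 = 1100. Avoidance count = 44352165 − 1100 = 44351065.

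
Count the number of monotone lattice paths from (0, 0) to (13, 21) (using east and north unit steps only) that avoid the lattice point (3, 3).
Number of paths = 665521560

Total paths from (0, 0) to (13, 21): C(34, 13) = 927983760. Paths through (3, 3): (paths (0, 0) → (3, 3)) × (paths (3, 3) → (13, 21)) = C(6, 3) · C(28, 10) = 20 · 13123110 = 262462200. Avoidance count = 927983760 − 262462200 = 665521560.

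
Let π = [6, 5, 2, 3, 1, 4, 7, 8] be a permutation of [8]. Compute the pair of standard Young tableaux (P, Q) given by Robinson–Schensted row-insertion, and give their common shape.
P = [1, 3, 4, 7, 8] / [2] / [5] / [6];  Q = [1, 4, 6, 7, 8] / [2] / [3] / [5];  common shape = (5, 1, 1, 1)

Row-insert the values π_1, π_2, … into P one at a time, bumping the leftmost entry strictly greater than the inserted value down to the next row. The recording tableau Q records, in position (i, j), the step at which that cell was added to P.
  Insert 6 (step 1): P = [6];  Q = [1]
  Insert 5 (step 2): P = [5] / [6];  Q = [1] / [2]
  Insert 2 (step 3): P = [2] / [5] / [6];  Q = [1] / [2] / [3]
  Insert 3 (step 4): P = [2, 3] / [5] / [6];  Q = [1, 4] / [2] / [3]
  Insert 1 (step 5): P = [1, 3] / [2] / [5] / [6];  Q = [1, 4] / [2] / [3] / [5]
  Insert 4 (step 6): P = [1, 3, 4] / [2] / [5] / [6];  Q = [1, 4, 6] / [2] / [3] / [5]
  Insert 7 (step 7): P = [1, 3, 4, 7] / [2] / [5] / [6];  Q = [1, 4, 6, 7] / [2] / [3] / [5]
  Insert 8 (step 8): P = [1, 3, 4, 7, 8] / [2] / [5] / [6];  Q = [1, 4, 6, 7, 8] / [2] / [3] / [5]
Final shape: (5, 1, 1, 1).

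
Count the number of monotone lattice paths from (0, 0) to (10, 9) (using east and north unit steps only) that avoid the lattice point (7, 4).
Number of paths = 73898

Total paths from (0, 0) to (10, 9): C(19, 10) = 92378. Paths through (7, 4): (paths (0, 0) → (7, 4)) × (paths (7, 4) → (10, 9)) = C(11, 7) · C(8, 3) = 330 · 56 = 18480. Avoidance count = 92378 − 18480 = 73898.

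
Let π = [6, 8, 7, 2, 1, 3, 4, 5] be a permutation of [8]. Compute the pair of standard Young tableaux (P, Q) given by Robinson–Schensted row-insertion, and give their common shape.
P = [1, 3, 4, 5] / [2, 7] / [6] / [8];  Q = [1, 2, 7, 8] / [3, 6] / [4] / [5];  common shape = (4, 2, 1, 1)

Row-insert the values π_1, π_2, … into P one at a time, bumping the leftmost entry strictly greater than the inserted value down to the next row. The recording tableau Q records, in position (i, j), the step at which that cell was added to P.
  Insert 6 (step 1): P = [6];  Q = [1]
  Insert 8 (step 2): P = [6, 8];  Q = [1, 2]
  Insert 7 (step 3): P = [6, 7] / [8];  Q = [1, 2] / [3]
  Insert 2 (step 4): P = [2, 7] / [6] / [8];  Q = [1, 2] / [3] / [4]
  Insert 1 (step 5): P = [1, 7] / [2] / [6] / [8];  Q = [1, 2] / [3] / [4] / [5]
  Insert 3 (step 6): P = [1, 3] / [2, 7] / [6] / [8];  Q = [1, 2] / [3, 6] / [4] / [5]
  Insert 4 (step 7): P = [1, 3, 4] / [2, 7] / [6] / [8];  Q = [1, 2, 7] / [3, 6] / [4] / [5]
  Insert 5 (step 8): P = [1, 3, 4, 5] / [2, 7] / [6] / [8];  Q = [1, 2, 7, 8] / [3, 6] / [4] / [5]
Final shape: (4, 2, 1, 1).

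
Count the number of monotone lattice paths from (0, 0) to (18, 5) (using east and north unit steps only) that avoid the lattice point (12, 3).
Number of paths = 20909

Total paths from (0, 0) to (18, 5): C(23, 18) = 33649. Paths through (12, 3): (paths (0, 0) → (12, 3)) × (paths (12, 3) → (18, 5)) = C(15, 12) · C(8, 6) = 455 · 28 = 12740. Avoidance count = 33649 − 12740 = 20909.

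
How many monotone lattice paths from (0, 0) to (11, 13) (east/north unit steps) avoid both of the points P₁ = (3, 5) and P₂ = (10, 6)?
Number of paths = 1714944

Inclusion–exclusion. Total paths: C(24, 11) = 2496144. Through P₁: C(8, 3)·C(16, 8) = 720720. Through P₂: C(16, 10)·C(8, 1) = 64064. Since P₁ is strictly southwest of P₂, a monotone path through both must visit P₁ then P₂; paths through both = C(8, 3)·C(8, 7)·C(8, 1) = 3584. Avoid both = 2496144 − 720720 − 64064 + 3584 = 1714944.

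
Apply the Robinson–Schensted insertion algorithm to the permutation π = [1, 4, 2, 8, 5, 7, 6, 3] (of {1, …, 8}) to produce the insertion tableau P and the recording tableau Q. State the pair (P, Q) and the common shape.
P = [1, 2, 3, 6] / [4, 5] / [7] / [8];  Q = [1, 2, 4, 6] / [3, 5] / [7] / [8];  common shape = (4, 2, 1, 1)

Row-insert the values π_1, π_2, … into P one at a time, bumping the leftmost entry strictly greater than the inserted value down to the next row. The recording tableau Q records, in position (i, j), the step at which that cell was added to P.
  Insert 1 (step 1): P = [1];  Q = [1]
  Insert 4 (step 2): P = [1, 4];  Q = [1, 2]
  Insert 2 (step 3): P = [1, 2] / [4];  Q = [1, 2] / [3]
  Insert 8 (step 4): P = [1, 2, 8] / [4];  Q = [1, 2, 4] / [3]
  Insert 5 (step 5): P = [1, 2, 5] / [4, 8];  Q = [1, 2, 4] / [3, 5]
  Insert 7 (step 6): P = [1, 2, 5, 7] / [4, 8];  Q = [1, 2, 4, 6] / [3, 5]
  Insert 6 (step 7): P = [1, 2, 5, 6] / [4, 7] / [8];  Q = [1, 2, 4, 6] / [3, 5] / [7]
  Insert 3 (step 8): P = [1, 2, 3, 6] / [4, 5] / [7] / [8];  Q = [1, 2, 4, 6] / [3, 5] / [7] / [8]
Final shape: (4, 2, 1, 1).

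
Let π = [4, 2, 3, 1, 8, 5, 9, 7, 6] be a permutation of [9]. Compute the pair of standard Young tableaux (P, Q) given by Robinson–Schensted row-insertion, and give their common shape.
P = [1, 3, 5, 6] / [2, 7, 9] / [4, 8];  Q = [1, 3, 5, 7] / [2, 6, 8] / [4, 9];  common shape = (4, 3, 2)

Row-insert the values π_1, π_2, … into P one at a time, bumping the leftmost entry strictly greater than the inserted value down to the next row. The recording tableau Q records, in position (i, j), the step at which that cell was added to P.
  Insert 4 (step 1): P = [4];  Q = [1]
  Insert 2 (step 2): P = [2] / [4];  Q = [1] / [2]
  Insert 3 (step 3): P = [2, 3] / [4];  Q = [1, 3] / [2]
  Insert 1 (step 4): P = [1, 3] / [2] / [4];  Q = [1, 3] / [2] / [4]
  Insert 8 (step 5): P = [1, 3, 8] / [2] / [4];  Q = [1, 3, 5] / [2] / [4]
  Insert 5 (step 6): P = [1, 3, 5] / [2, 8] / [4];  Q = [1, 3, 5] / [2, 6] / [4]
  Insert 9 (step 7): P = [1, 3, 5, 9] / [2, 8] / [4];  Q = [1, 3, 5, 7] / [2, 6] / [4]
  Insert 7 (step 8): P = [1, 3, 5, 7] / [2, 8, 9] / [4];  Q = [1, 3, 5, 7] / [2, 6, 8] / [4]
  Insert 6 (step 9): P = [1, 3, 5, 6] / [2, 7, 9] / [4, 8];  Q = [1, 3, 5, 7] / [2, 6, 8] / [4, 9]
Final shape: (4, 3, 2).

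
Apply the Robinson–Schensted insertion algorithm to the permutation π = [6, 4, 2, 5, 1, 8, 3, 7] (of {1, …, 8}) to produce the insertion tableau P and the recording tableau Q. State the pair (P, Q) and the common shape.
P = [1, 3, 7] / [2, 5, 8] / [4] / [6];  Q = [1, 4, 6] / [2, 7, 8] / [3] / [5];  common shape = (3, 3, 1, 1)

Row-insert the values π_1, π_2, … into P one at a time, bumping the leftmost entry strictly greater than the inserted value down to the next row. The recording tableau Q records, in position (i, j), the step at which that cell was added to P.
  Insert 6 (step 1): P = [6];  Q = [1]
  Insert 4 (step 2): P = [4] / [6];  Q = [1] / [2]
  Insert 2 (step 3): P = [2] / [4] / [6];  Q = [1] / [2] / [3]
  Insert 5 (step 4): P = [2, 5] / [4] / [6];  Q = [1, 4] / [2] / [3]
  Insert 1 (step 5): P = [1, 5] / [2] / [4] / [6];  Q = [1, 4] / [2] / [3] / [5]
  Insert 8 (step 6): P = [1, 5, 8] / [2] / [4] / [6];  Q = [1, 4, 6] / [2] / [3] / [5]
  Insert 3 (step 7): P = [1, 3, 8] / [2, 5] / [4] / [6];  Q = [1, 4, 6] / [2, 7] / [3] / [5]
  Insert 7 (step 8): P = [1, 3, 7] / [2, 5, 8] / [4] / [6];  Q = [1, 4, 6] / [2, 7, 8] / [3] / [5]
Final shape: (3, 3, 1, 1).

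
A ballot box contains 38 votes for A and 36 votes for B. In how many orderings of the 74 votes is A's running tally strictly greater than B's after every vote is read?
Strict-lead orderings = 45950804324621742364

Total orderings of the 74 votes with 38 for A: C(74, 38) = 1700179760011004467468. By the Bertrand ballot formula (Cycle Lemma / reflection principle), the number of orderings in which A is strictly ahead of B throughout is (p − q)/(p + q) · C(p + q, p) = (38 − 36)/(38 + 36) · 1700179760011004467468 = 45950804324621742364.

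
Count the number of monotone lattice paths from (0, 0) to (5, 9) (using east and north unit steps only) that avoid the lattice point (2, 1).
Number of paths = 1507

Total paths from (0, 0) to (5, 9): C(14, 5) = 2002. Paths through (2, 1): (paths (0, 0) → (2, 1)) × (paths (2, 1) → (5, 9)) = C(3, 2) · C(11, 3) = 3 · 165 = 495. Avoidance count = 2002 − 495 = 1507.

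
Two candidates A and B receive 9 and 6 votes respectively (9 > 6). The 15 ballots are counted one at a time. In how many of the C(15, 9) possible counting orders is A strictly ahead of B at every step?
Strict-lead orderings = 1001

Total orderings of the 15 votes with 9 for A: C(15, 9) = 5005. By the Bertrand ballot formula (Cycle Lemma / reflection principle), the number of orderings in which A is strictly ahead of B throughout is (p − q)/(p + q) · C(p + q, p) = (9 − 6)/(9 + 6) · 5005 = 1001.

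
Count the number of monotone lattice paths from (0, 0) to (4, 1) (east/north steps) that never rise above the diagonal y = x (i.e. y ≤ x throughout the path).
Number of paths = 4

By the reflection principle (André's argument), the number of monotone paths to (4, 1) with n ≤ m that never go above y = x is C(5, 4) − C(5, 5) = 5 − 1 = 4.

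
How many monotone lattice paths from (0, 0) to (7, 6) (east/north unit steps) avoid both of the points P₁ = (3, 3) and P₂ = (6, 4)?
Number of paths = 626

Inclusion–exclusion. Total paths: C(13, 7) = 1716. Through P₁: C(6, 3)·C(7, 4) = 700. Through P₂: C(10, 6)·C(3, 1) = 630. Since P₁ is strictly southwest of P₂, a monotone path through both must visit P₁ then P₂; paths through both = C(6, 3)·C(4, 3)·C(3, 1) = 240. Avoid both = 1716 − 700 − 630 + 240 = 626.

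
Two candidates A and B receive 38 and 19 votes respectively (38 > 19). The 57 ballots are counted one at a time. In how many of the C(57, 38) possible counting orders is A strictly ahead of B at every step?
Strict-lead orderings = 212327989773900

Total orderings of the 57 votes with 38 for A: C(57, 38) = 636983969321700. By the Bertrand ballot formula (Cycle Lemma / reflection principle), the number of orderings in which A is strictly ahead of B throughout is (p − q)/(p + q) · C(p + q, p) = (38 − 19)/(38 + 19) · 636983969321700 = 212327989773900.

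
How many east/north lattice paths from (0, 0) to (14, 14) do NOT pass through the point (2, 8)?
Number of paths = 39281220

Total paths from (0, 0) to (14, 14): C(28, 14) = 40116600. Paths through (2, 8): (paths (0, 0) → (2, 8)) × (paths (2, 8) → (14, 14)) = C(10, 2) · C(18, 12) = 45 · 18564 = 835380. Avoidance count = 40116600 − 835380 = 39281220.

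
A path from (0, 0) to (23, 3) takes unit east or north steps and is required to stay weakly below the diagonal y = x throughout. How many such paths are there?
Number of paths = 2275

By the reflection principle (André's argument), the number of monotone paths to (23, 3) with n ≤ m that never go above y = x is C(26, 23) − C(26, 24) = 2600 − 325 = 2275.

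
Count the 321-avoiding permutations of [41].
C_41 = 10113918591637898134020

These 321-avoiding permutations are counted by the Catalan number C_n = (1/(n + 1)) · C(2n, n). For n = 41: C_41 = (1/42) · C(82, 41) = 424784580848791721628840/42 = 10113918591637898134020.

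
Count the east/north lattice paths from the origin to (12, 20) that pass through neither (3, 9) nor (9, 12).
Number of paths = 143392390

Inclusion–exclusion. Total paths: C(32, 12) = 225792840. Through P₁: C(12, 3)·C(20, 9) = 36951200. Through P₂: C(21, 9)·C(11, 3) = 48498450. Since P₁ is strictly southwest of P₂, a monotone path through both must visit P₁ then P₂; paths through both = C(12, 3)·C(9, 6)·C(11, 3) = 3049200. Avoid both = 225792840 − 36951200 − 48498450 + 3049200 = 143392390.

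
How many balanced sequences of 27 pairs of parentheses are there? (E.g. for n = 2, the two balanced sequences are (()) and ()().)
C_27 = 69533550916004

These balanced parentheses are counted by the Catalan number C_n = (1/(n + 1)) · C(2n, n). For n = 27: C_27 = (1/28) · C(54, 27) = 1946939425648112/28 = 69533550916004.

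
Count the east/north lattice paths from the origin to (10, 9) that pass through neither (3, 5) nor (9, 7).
Number of paths = 44282

Inclusion–exclusion. Total paths: C(19, 10) = 92378. Through P₁: C(8, 3)·C(11, 7) = 18480. Through P₂: C(16, 9)·C(3, 1) = 34320. Since P₁ is strictly southwest of P₂, a monotone path through both must visit P₁ then P₂; paths through both = C(8, 3)·C(8, 6)·C(3, 1) = 4704. Avoid both = 92378 − 18480 − 34320 + 4704 = 44282.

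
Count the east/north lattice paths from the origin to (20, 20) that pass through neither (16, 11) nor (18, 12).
Number of paths = 126392354595

Inclusion–exclusion. Total paths: C(40, 20) = 137846528820. Through P₁: C(27, 16)·C(13, 4) = 9322094925. Through P₂: C(30, 18)·C(10, 2) = 3892195125. Since P₁ is strictly southwest of P₂, a monotone path through both must visit P₁ then P₂; paths through both = C(27, 16)·C(3, 2)·C(10, 2) = 1760115825. Avoid both = 137846528820 − 9322094925 − 3892195125 + 1760115825 = 126392354595.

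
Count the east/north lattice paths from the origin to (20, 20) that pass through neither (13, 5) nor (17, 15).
Number of paths = 105185123316

Inclusion–exclusion. Total paths: C(40, 20) = 137846528820. Through P₁: C(18, 13)·C(22, 7) = 1461220992. Through P₂: C(32, 17)·C(8, 3) = 31680472320. Since P₁ is strictly southwest of P₂, a monotone path through both must visit P₁ then P₂; paths through both = C(18, 13)·C(14, 4)·C(8, 3) = 480287808. Avoid both = 137846528820 − 1461220992 − 31680472320 + 480287808 = 105185123316.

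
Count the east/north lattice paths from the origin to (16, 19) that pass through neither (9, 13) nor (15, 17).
Number of paths = 1822562670

Inclusion–exclusion. Total paths: C(35, 16) = 4059928950. Through P₁: C(22, 9)·C(13, 7) = 853572720. Through P₂: C(32, 15)·C(3, 1) = 1697168160. Since P₁ is strictly southwest of P₂, a monotone path through both must visit P₁ then P₂; paths through both = C(22, 9)·C(10, 6)·C(3, 1) = 313374600. Avoid both = 4059928950 − 853572720 − 1697168160 + 313374600 = 1822562670.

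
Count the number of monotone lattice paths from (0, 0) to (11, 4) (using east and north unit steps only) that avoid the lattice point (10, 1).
Number of paths = 1321

Total paths from (0, 0) to (11, 4): C(15, 11) = 1365. Paths through (10, 1): (paths (0, 0) → (10, 1)) × (paths (10, 1) → (11, 4)) = C(11, 10) · C(4, 1) = 11 · 4 = 44. Avoidance count = 1365 − 44 = 1321.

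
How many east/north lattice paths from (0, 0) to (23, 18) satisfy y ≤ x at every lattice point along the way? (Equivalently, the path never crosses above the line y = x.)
Number of paths = 50528160150

By the reflection principle (André's argument), the number of monotone paths to (23, 18) with n ≤ m that never go above y = x is C(41, 23) − C(41, 24) = 202112640600 − 151584480450 = 50528160150.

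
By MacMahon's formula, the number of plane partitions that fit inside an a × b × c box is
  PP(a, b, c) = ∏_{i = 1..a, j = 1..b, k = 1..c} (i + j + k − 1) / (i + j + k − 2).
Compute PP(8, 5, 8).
PP(8, 5, 8) = 3940599631842016

Evaluate the triple product over i = 1..8, j = 1..5, k = 1..8. The factors are (2/1) · (3/2) · (4/3) · (5/4) · (6/5) · (7/6) · (8/7) · (9/8) · … (320 factors total). The numerators and denominators telescope so the product is an integer; carrying out the multiplication exactly gives PP(8, 5, 8) = 3940599631842016.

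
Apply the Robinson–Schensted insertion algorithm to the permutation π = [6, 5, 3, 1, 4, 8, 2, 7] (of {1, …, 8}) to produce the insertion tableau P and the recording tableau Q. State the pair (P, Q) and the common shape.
P = [1, 2, 7] / [3, 4, 8] / [5] / [6];  Q = [1, 5, 6] / [2, 7, 8] / [3] / [4];  common shape = (3, 3, 1, 1)

Row-insert the values π_1, π_2, … into P one at a time, bumping the leftmost entry strictly greater than the inserted value down to the next row. The recording tableau Q records, in position (i, j), the step at which that cell was added to P.
  Insert 6 (step 1): P = [6];  Q = [1]
  Insert 5 (step 2): P = [5] / [6];  Q = [1] / [2]
  Insert 3 (step 3): P = [3] / [5] / [6];  Q = [1] / [2] / [3]
  Insert 1 (step 4): P = [1] / [3] / [5] / [6];  Q = [1] / [2] / [3] / [4]
  Insert 4 (step 5): P = [1, 4] / [3] / [5] / [6];  Q = [1, 5] / [2] / [3] / [4]
  Insert 8 (step 6): P = [1, 4, 8] / [3] / [5] / [6];  Q = [1, 5, 6] / [2] / [3] / [4]
  Insert 2 (step 7): P = [1, 2, 8] / [3, 4] / [5] / [6];  Q = [1, 5, 6] / [2, 7] / [3] / [4]
  Insert 7 (step 8): P = [1, 2, 7] / [3, 4, 8] / [5] / [6];  Q = [1, 5, 6] / [2, 7, 8] / [3] / [4]
Final shape: (3, 3, 1, 1).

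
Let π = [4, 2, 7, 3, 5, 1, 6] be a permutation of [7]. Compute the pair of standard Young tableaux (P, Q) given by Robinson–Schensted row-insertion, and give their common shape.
P = [1, 3, 5, 6] / [2, 7] / [4];  Q = [1, 3, 5, 7] / [2, 4] / [6];  common shape = (4, 2, 1)

Row-insert the values π_1, π_2, … into P one at a time, bumping the leftmost entry strictly greater than the inserted value down to the next row. The recording tableau Q records, in position (i, j), the step at which that cell was added to P.
  Insert 4 (step 1): P = [4];  Q = [1]
  Insert 2 (step 2): P = [2] / [4];  Q = [1] / [2]
  Insert 7 (step 3): P = [2, 7] / [4];  Q = [1, 3] / [2]
  Insert 3 (step 4): P = [2, 3] / [4, 7];  Q = [1, 3] / [2, 4]
  Insert 5 (step 5): P = [2, 3, 5] / [4, 7];  Q = [1, 3, 5] / [2, 4]
  Insert 1 (step 6): P = [1, 3, 5] / [2, 7] / [4];  Q = [1, 3, 5] / [2, 4] / [6]
  Insert 6 (step 7): P = [1, 3, 5, 6] / [2, 7] / [4];  Q = [1, 3, 5, 7] / [2, 4] / [6]
Final shape: (4, 2, 1).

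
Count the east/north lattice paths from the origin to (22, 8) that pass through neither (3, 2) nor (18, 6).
Number of paths = 2644385

Inclusion–exclusion. Total paths: C(30, 22) = 5852925. Through P₁: C(5, 3)·C(25, 19) = 1771000. Through P₂: C(24, 18)·C(6, 4) = 2018940. Since P₁ is strictly southwest of P₂, a monotone path through both must visit P₁ then P₂; paths through both = C(5, 3)·C(19, 15)·C(6, 4) = 581400. Avoid both = 5852925 − 1771000 − 2018940 + 581400 = 2644385.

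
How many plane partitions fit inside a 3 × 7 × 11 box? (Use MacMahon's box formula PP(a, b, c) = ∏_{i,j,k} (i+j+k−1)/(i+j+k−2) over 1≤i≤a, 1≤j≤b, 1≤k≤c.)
PP(3, 7, 11) = 431621592480

Evaluate the triple product over i = 1..3, j = 1..7, k = 1..11. The factors are (2/1) · (3/2) · (4/3) · (5/4) · (6/5) · (7/6) · (8/7) · (9/8) · … (231 factors total). The numerators and denominators telescope so the product is an integer; carrying out the multiplication exactly gives PP(3, 7, 11) = 431621592480.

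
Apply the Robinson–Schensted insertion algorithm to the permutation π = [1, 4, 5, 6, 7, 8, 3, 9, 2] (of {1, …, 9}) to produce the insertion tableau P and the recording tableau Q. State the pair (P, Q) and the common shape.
P = [1, 2, 5, 6, 7, 8, 9] / [3] / [4];  Q = [1, 2, 3, 4, 5, 6, 8] / [7] / [9];  common shape = (7, 1, 1)

Row-insert the values π_1, π_2, … into P one at a time, bumping the leftmost entry strictly greater than the inserted value down to the next row. The recording tableau Q records, in position (i, j), the step at which that cell was added to P.
  Insert 1 (step 1): P = [1];  Q = [1]
  Insert 4 (step 2): P = [1, 4];  Q = [1, 2]
  Insert 5 (step 3): P = [1, 4, 5];  Q = [1, 2, 3]
  Insert 6 (step 4): P = [1, 4, 5, 6];  Q = [1, 2, 3, 4]
  Insert 7 (step 5): P = [1, 4, 5, 6, 7];  Q = [1, 2, 3, 4, 5]
  Insert 8 (step 6): P = [1, 4, 5, 6, 7, 8];  Q = [1, 2, 3, 4, 5, 6]
  Insert 3 (step 7): P = [1, 3, 5, 6, 7, 8] / [4];  Q = [1, 2, 3, 4, 5, 6] / [7]
  Insert 9 (step 8): P = [1, 3, 5, 6, 7, 8, 9] / [4];  Q = [1, 2, 3, 4, 5, 6, 8] / [7]
  Insert 2 (step 9): P = [1, 2, 5, 6, 7, 8, 9] / [3] / [4];  Q = [1, 2, 3, 4, 5, 6, 8] / [7] / [9]
Final shape: (7, 1, 1).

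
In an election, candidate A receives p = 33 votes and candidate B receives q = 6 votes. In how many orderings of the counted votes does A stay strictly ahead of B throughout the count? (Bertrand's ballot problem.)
Strict-lead orderings = 2258739

Total orderings of the 39 votes with 33 for A: C(39, 33) = 3262623. By the Bertrand ballot formula (Cycle Lemma / reflection principle), the number of orderings in which A is strictly ahead of B throughout is (p − q)/(p + q) · C(p + q, p) = (33 − 6)/(33 + 6) · 3262623 = 2258739.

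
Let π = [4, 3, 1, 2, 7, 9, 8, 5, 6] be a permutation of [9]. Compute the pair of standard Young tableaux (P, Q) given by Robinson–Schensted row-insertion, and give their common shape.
P = [1, 2, 5, 6] / [3, 7, 8] / [4, 9];  Q = [1, 4, 5, 6] / [2, 7, 9] / [3, 8];  common shape = (4, 3, 2)

Row-insert the values π_1, π_2, … into P one at a time, bumping the leftmost entry strictly greater than the inserted value down to the next row. The recording tableau Q records, in position (i, j), the step at which that cell was added to P.
  Insert 4 (step 1): P = [4];  Q = [1]
  Insert 3 (step 2): P = [3] / [4];  Q = [1] / [2]
  Insert 1 (step 3): P = [1] / [3] / [4];  Q = [1] / [2] / [3]
  Insert 2 (step 4): P = [1, 2] / [3] / [4];  Q = [1, 4] / [2] / [3]
  Insert 7 (step 5): P = [1, 2, 7] / [3] / [4];  Q = [1, 4, 5] / [2] / [3]
  Insert 9 (step 6): P = [1, 2, 7, 9] / [3] / [4];  Q = [1, 4, 5, 6] / [2] / [3]
  Insert 8 (step 7): P = [1, 2, 7, 8] / [3, 9] / [4];  Q = [1, 4, 5, 6] / [2, 7] / [3]
  Insert 5 (step 8): P = [1, 2, 5, 8] / [3, 7] / [4, 9];  Q = [1, 4, 5, 6] / [2, 7] / [3, 8]
  Insert 6 (step 9): P = [1, 2, 5, 6] / [3, 7, 8] / [4, 9];  Q = [1, 4, 5, 6] / [2, 7, 9] / [3, 8]
Final shape: (4, 3, 2).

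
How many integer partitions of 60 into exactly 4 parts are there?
p(60, 4 parts) = 1575

Partitions of n into exactly k parts are in bijection with partitions of n − k into at most k parts (subtract 1 from each part). So p(60, exactly 4) = p(56, parts ≤ 4). Computing via the recurrence p(m, j) = p(m, j−1) + p(m−j, j) gives 1575.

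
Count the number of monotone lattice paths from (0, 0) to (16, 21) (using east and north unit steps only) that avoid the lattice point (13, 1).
Number of paths = 12875749876

Total paths from (0, 0) to (16, 21): C(37, 16) = 12875774670. Paths through (13, 1): (paths (0, 0) → (13, 1)) × (paths (13, 1) → (16, 21)) = C(14, 13) · C(23, 3) = 14 · 1771 = 24794. Avoidance count = 12875774670 − 24794 = 12875749876.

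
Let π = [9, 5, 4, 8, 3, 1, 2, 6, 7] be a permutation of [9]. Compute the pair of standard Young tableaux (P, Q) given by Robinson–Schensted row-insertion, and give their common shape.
P = [1, 2, 6, 7] / [3, 8] / [4] / [5] / [9];  Q = [1, 4, 8, 9] / [2, 7] / [3] / [5] / [6];  common shape = (4, 2, 1, 1, 1)

Row-insert the values π_1, π_2, … into P one at a time, bumping the leftmost entry strictly greater than the inserted value down to the next row. The recording tableau Q records, in position (i, j), the step at which that cell was added to P.
  Insert 9 (step 1): P = [9];  Q = [1]
  Insert 5 (step 2): P = [5] / [9];  Q = [1] / [2]
  Insert 4 (step 3): P = [4] / [5] / [9];  Q = [1] / [2] / [3]
  Insert 8 (step 4): P = [4, 8] / [5] / [9];  Q = [1, 4] / [2] / [3]
  Insert 3 (step 5): P = [3, 8] / [4] / [5] / [9];  Q = [1, 4] / [2] / [3] / [5]
  Insert 1 (step 6): P = [1, 8] / [3] / [4] / [5] / [9];  Q = [1, 4] / [2] / [3] / [5] / [6]
  Insert 2 (step 7): P = [1, 2] / [3, 8] / [4] / [5] / [9];  Q = [1, 4] / [2, 7] / [3] / [5] / [6]
  Insert 6 (step 8): P = [1, 2, 6] / [3, 8] / [4] / [5] / [9];  Q = [1, 4, 8] / [2, 7] / [3] / [5] / [6]
  Insert 7 (step 9): P = [1, 2, 6, 7] / [3, 8] / [4] / [5] / [9];  Q = [1, 4, 8, 9] / [2, 7] / [3] / [5] / [6]
Final shape: (4, 2, 1, 1, 1).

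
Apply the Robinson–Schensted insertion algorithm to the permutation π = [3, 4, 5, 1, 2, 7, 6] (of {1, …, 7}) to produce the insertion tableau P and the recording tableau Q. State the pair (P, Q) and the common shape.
P = [1, 2, 5, 6] / [3, 4, 7];  Q = [1, 2, 3, 6] / [4, 5, 7];  common shape = (4, 3)

Row-insert the values π_1, π_2, … into P one at a time, bumping the leftmost entry strictly greater than the inserted value down to the next row. The recording tableau Q records, in position (i, j), the step at which that cell was added to P.
  Insert 3 (step 1): P = [3];  Q = [1]
  Insert 4 (step 2): P = [3, 4];  Q = [1, 2]
  Insert 5 (step 3): P = [3, 4, 5];  Q = [1, 2, 3]
  Insert 1 (step 4): P = [1, 4, 5] / [3];  Q = [1, 2, 3] / [4]
  Insert 2 (step 5): P = [1, 2, 5] / [3, 4];  Q = [1, 2, 3] / [4, 5]
  Insert 7 (step 6): P = [1, 2, 5, 7] / [3, 4];  Q = [1, 2, 3, 6] / [4, 5]
  Insert 6 (step 7): P = [1, 2, 5, 6] / [3, 4, 7];  Q = [1, 2, 3, 6] / [4, 5, 7]
Final shape: (4, 3).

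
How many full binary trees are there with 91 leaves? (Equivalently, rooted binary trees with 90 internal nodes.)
C_90 = 1000134600800354781929399250536541864362461089950800

These full binary trees are counted by the Catalan number C_n = (1/(n + 1)) · C(2n, n). For n = 90: C_90 = (1/91) · C(180, 90) = 91012248672832285155575331798825309656983959185522800/91 = 1000134600800354781929399250536541864362461089950800.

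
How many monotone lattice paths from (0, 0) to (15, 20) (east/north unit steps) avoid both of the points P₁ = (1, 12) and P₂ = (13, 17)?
Number of paths = 2046992090

Inclusion–exclusion. Total paths: C(35, 15) = 3247943160. Through P₁: C(13, 1)·C(22, 14) = 4157010. Through P₂: C(30, 13)·C(5, 2) = 1197598500. Since P₁ is strictly southwest of P₂, a monotone path through both must visit P₁ then P₂; paths through both = C(13, 1)·C(17, 12)·C(5, 2) = 804440. Avoid both = 3247943160 − 4157010 − 1197598500 + 804440 = 2046992090.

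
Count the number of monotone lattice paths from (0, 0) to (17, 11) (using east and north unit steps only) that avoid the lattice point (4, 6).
Number of paths = 19674900

Total paths from (0, 0) to (17, 11): C(28, 17) = 21474180. Paths through (4, 6): (paths (0, 0) → (4, 6)) × (paths (4, 6) → (17, 11)) = C(10, 4) · C(18, 13) = 210 · 8568 = 1799280. Avoidance count = 21474180 − 1799280 = 19674900.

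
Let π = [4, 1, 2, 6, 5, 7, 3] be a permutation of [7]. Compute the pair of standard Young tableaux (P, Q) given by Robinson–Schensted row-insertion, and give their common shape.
P = [1, 2, 3, 7] / [4, 5] / [6];  Q = [1, 3, 4, 6] / [2, 5] / [7];  common shape = (4, 2, 1)

Row-insert the values π_1, π_2, … into P one at a time, bumping the leftmost entry strictly greater than the inserted value down to the next row. The recording tableau Q records, in position (i, j), the step at which that cell was added to P.
  Insert 4 (step 1): P = [4];  Q = [1]
  Insert 1 (step 2): P = [1] / [4];  Q = [1] / [2]
  Insert 2 (step 3): P = [1, 2] / [4];  Q = [1, 3] / [2]
  Insert 6 (step 4): P = [1, 2, 6] / [4];  Q = [1, 3, 4] / [2]
  Insert 5 (step 5): P = [1, 2, 5] / [4, 6];  Q = [1, 3, 4] / [2, 5]
  Insert 7 (step 6): P = [1, 2, 5, 7] / [4, 6];  Q = [1, 3, 4, 6] / [2, 5]
  Insert 3 (step 7): P = [1, 2, 3, 7] / [4, 5] / [6];  Q = [1, 3, 4, 6] / [2, 5] / [7]
Final shape: (4, 2, 1).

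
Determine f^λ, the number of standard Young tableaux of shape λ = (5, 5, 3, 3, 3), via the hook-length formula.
# SYT of shape (5, 5, 3, 3, 3) = 6928350

Hook-length formula: f^λ = n! / Π hook(c), product over all cells c of the Young diagram. For λ = (5, 5, 3, 3, 3), n = 19 boxes. Hook lengths by row (left-to-right, top-to-bottom): [9, 8, 7, 3, 2]; [8, 7, 6, 2, 1]; [5, 4, 3]; [4, 3, 2]; [3, 2, 1]. Product of hooks = 17557585920. So f^λ = 19! / 17557585920 = 121645100408832000 / 17557585920 = 6928350.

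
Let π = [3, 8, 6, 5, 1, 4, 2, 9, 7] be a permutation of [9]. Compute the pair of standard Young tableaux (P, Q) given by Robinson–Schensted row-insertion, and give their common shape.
P = [1, 2, 7] / [3, 4, 9] / [5] / [6] / [8];  Q = [1, 2, 8] / [3, 6, 9] / [4] / [5] / [7];  common shape = (3, 3, 1, 1, 1)

Row-insert the values π_1, π_2, … into P one at a time, bumping the leftmost entry strictly greater than the inserted value down to the next row. The recording tableau Q records, in position (i, j), the step at which that cell was added to P.
  Insert 3 (step 1): P = [3];  Q = [1]
  Insert 8 (step 2): P = [3, 8];  Q = [1, 2]
  Insert 6 (step 3): P = [3, 6] / [8];  Q = [1, 2] / [3]
  Insert 5 (step 4): P = [3, 5] / [6] / [8];  Q = [1, 2] / [3] / [4]
  Insert 1 (step 5): P = [1, 5] / [3] / [6] / [8];  Q = [1, 2] / [3] / [4] / [5]
  Insert 4 (step 6): P = [1, 4] / [3, 5] / [6] / [8];  Q = [1, 2] / [3, 6] / [4] / [5]
  Insert 2 (step 7): P = [1, 2] / [3, 4] / [5] / [6] / [8];  Q = [1, 2] / [3, 6] / [4] / [5] / [7]
  Insert 9 (step 8): P = [1, 2, 9] / [3, 4] / [5] / [6] / [8];  Q = [1, 2, 8] / [3, 6] / [4] / [5] / [7]
  Insert 7 (step 9): P = [1, 2, 7] / [3, 4, 9] / [5] / [6] / [8];  Q = [1, 2, 8] / [3, 6, 9] / [4] / [5] / [7]
Final shape: (3, 3, 1, 1, 1).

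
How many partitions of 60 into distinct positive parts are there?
q(60) = 10880

A partition into distinct parts is a strictly decreasing sequence summing to n. The recurrence d(n, m) = d(n, m−1) + d(n−m, m−1) (use part m at most once) with q(n) = d(n, n) gives q(60) = 10880. (Euler's theorem: # distinct-part partitions = # odd-part partitions.)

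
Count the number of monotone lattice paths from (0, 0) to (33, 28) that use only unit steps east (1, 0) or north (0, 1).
Number of paths = 191724747789809255

A monotone lattice path from (0, 0) to (33, 28) consists of 33 east steps and 28 north steps in some order, so it is determined by which 33 of the 61 steps are east. The count is C(61, 33) = 191724747789809255.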